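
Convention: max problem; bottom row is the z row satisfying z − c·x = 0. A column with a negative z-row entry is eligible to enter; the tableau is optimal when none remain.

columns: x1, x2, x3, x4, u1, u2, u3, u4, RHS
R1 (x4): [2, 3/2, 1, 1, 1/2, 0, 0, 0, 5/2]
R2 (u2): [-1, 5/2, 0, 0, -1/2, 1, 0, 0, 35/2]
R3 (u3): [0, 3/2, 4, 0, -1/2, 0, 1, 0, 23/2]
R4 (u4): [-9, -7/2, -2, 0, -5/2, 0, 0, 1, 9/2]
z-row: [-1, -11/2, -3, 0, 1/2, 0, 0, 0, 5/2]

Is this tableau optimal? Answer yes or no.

no

The z-row has a negative entry -11/2 in column x2, so it is not optimal.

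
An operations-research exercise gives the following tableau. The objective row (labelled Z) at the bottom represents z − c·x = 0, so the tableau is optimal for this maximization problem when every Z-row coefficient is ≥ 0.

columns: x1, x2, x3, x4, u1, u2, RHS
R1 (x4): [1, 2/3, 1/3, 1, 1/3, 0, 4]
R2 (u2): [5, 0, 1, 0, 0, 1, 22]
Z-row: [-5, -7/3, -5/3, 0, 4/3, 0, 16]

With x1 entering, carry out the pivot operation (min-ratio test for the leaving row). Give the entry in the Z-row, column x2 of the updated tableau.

Ratio test on column x1 — row 1: 4/1 = 4; row 2: 22/5 = 22/5. Minimum is 4 at row 1 (x4 leaves); pivot element 1.
Divide row 1 by 1; eliminate column x1 from the other rows.
Z-row update in column x2: -7/3 − (-5)·(2/3) = 1.

1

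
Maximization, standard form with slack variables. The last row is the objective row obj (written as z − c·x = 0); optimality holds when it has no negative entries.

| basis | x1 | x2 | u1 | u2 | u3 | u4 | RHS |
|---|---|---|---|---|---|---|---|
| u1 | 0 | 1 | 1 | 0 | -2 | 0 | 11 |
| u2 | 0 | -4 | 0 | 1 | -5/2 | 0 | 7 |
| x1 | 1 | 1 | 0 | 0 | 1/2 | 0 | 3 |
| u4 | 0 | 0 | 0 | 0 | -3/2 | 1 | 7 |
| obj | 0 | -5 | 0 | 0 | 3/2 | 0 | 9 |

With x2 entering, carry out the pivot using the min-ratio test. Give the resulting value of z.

24

Ratio test on column x2 — row 1: 11/1 = 11; row 2: entry -4 ≤ 0; row 3: 3/1 = 3; row 4: entry 0 ≤ 0. Minimum is 3 at row 3 (x1 leaves); pivot element 1.
Pivot on row 3; the obj-row RHS becomes 9 − (-5)·3 = 24.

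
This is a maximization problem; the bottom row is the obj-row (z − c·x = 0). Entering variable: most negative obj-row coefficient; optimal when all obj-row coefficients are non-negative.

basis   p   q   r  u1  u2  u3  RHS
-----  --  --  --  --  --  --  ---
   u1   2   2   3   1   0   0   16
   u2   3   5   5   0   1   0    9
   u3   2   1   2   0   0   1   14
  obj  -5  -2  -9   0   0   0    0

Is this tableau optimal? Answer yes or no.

The obj-row has a negative entry -9 in column r, so it is not optimal.

no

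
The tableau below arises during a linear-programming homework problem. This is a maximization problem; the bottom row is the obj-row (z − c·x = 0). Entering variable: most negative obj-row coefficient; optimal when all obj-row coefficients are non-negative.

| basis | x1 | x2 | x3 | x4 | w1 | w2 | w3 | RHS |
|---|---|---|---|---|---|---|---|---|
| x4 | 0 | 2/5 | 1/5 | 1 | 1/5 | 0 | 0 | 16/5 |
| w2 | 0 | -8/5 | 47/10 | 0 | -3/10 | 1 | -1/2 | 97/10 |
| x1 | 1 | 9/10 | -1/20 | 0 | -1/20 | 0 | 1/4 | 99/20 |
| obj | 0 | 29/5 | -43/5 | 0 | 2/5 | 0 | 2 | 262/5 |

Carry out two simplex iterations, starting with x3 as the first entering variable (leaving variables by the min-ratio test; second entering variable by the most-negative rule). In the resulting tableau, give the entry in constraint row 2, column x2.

-1/5

Ratio test on column x3 — row 1: (16/5)/(1/5) = 16; row 2: (97/10)/(47/10) = 97/47; row 3: entry -1/20 ≤ 0. Minimum is 97/47 at row 2 (w2 leaves); pivot element 47/10.
Divide row 2 by 47/10; eliminate column x3 from the other rows.
Second iteration: most negative obj-row entry is -7/47 in column w1, so w1 enters.
Ratio test on column w1 — row 1: (131/47)/(10/47) = 131/10; row 2: entry -3/47 ≤ 0; row 3: entry -5/94 ≤ 0. Minimum is 131/10 at row 1 (x4 leaves); pivot element 10/47.
Divide row 1 by 10/47; eliminate column w1 from the other rows.
After both pivots, the entry at constraint row 2, column x2 is -1/5.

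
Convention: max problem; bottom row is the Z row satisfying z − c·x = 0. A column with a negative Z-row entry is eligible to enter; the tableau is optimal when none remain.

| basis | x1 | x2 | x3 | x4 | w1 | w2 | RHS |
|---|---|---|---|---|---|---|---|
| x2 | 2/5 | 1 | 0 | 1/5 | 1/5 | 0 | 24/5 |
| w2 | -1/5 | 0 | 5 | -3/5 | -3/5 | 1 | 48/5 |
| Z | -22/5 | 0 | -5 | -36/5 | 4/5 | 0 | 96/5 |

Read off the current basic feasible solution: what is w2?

w2 is basic (row 2); its value is the RHS of that row, 48/5.

48/5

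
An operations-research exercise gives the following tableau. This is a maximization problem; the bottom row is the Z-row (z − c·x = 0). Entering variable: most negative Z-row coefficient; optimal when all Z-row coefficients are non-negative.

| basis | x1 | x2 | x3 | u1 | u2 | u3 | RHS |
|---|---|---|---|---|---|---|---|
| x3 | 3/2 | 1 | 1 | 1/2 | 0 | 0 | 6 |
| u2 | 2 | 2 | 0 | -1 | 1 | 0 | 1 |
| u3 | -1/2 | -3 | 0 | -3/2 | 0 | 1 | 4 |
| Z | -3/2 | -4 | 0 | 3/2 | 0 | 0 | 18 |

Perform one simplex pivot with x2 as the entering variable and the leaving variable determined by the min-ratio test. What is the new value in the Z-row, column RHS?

20

Ratio test on column x2 — row 1: 6/1 = 6; row 2: 1/2 = 1/2; row 3: entry -3 ≤ 0. Minimum is 1/2 at row 2 (u2 leaves); pivot element 2.
Divide row 2 by 2; eliminate column x2 from the other rows.
Z-row update in column RHS: 18 − (-4)·(1/2) = 20.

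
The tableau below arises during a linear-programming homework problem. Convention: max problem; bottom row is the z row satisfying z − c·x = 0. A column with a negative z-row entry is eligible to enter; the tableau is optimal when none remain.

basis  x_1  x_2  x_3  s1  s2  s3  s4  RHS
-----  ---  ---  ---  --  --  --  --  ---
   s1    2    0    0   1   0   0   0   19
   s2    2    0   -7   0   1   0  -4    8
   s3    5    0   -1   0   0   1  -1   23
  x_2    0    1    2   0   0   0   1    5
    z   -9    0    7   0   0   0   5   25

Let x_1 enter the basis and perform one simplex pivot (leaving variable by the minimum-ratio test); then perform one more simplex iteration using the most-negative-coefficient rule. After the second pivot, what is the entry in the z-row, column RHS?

720/11

Ratio test on column x_1 — row 1: 19/2 = 19/2; row 2: 8/2 = 4; row 3: 23/5 = 23/5; row 4: entry 0 ≤ 0. Minimum is 4 at row 2 (s2 leaves); pivot element 2.
Divide row 2 by 2; eliminate column x_1 from the other rows.
Second iteration: most negative z-row entry is -49/2 in column x_3, so x_3 enters.
Ratio test on column x_3 — row 1: 11/7 = 11/7; row 2: entry -7/2 ≤ 0; row 3: 3/(33/2) = 2/11; row 4: 5/2 = 5/2. Minimum is 2/11 at row 3 (s3 leaves); pivot element 33/2.
Divide row 3 by 33/2; eliminate column x_3 from the other rows.
After both pivots, the entry at the z-row, column RHS is 720/11.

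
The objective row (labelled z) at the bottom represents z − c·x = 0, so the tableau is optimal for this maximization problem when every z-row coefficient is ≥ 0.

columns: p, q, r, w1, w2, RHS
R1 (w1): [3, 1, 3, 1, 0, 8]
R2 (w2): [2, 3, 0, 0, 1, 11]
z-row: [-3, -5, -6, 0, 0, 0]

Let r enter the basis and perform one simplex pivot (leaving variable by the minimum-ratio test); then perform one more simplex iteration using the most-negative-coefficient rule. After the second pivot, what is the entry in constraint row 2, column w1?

Ratio test on column r — row 1: 8/3 = 8/3; row 2: entry 0 ≤ 0. Minimum is 8/3 at row 1 (w1 leaves); pivot element 3.
Divide row 1 by 3; eliminate column r from the other rows.
Second iteration: most negative z-row entry is -3 in column q, so q enters.
Ratio test on column q — row 1: (8/3)/(1/3) = 8; row 2: 11/3 = 11/3. Minimum is 11/3 at row 2 (w2 leaves); pivot element 3.
Divide row 2 by 3; eliminate column q from the other rows.
After both pivots, the entry at constraint row 2, column w1 is 0.

0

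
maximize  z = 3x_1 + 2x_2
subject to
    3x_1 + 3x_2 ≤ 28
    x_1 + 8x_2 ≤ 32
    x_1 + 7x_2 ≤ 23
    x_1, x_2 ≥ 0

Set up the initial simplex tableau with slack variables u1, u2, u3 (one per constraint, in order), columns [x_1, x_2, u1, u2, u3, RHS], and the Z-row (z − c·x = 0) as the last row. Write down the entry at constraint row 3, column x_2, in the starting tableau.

7

Constraint 3 has coefficient 7 on x_2.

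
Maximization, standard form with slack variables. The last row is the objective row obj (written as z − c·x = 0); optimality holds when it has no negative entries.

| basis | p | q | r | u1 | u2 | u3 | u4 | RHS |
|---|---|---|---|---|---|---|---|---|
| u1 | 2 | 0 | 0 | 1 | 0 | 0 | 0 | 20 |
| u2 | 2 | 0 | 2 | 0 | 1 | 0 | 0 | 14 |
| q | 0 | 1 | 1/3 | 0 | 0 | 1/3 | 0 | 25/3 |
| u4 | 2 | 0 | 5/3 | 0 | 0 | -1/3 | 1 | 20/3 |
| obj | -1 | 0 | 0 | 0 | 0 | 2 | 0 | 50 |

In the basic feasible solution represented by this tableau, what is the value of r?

r is not in the basis, so in the current basic feasible solution r = 0.

0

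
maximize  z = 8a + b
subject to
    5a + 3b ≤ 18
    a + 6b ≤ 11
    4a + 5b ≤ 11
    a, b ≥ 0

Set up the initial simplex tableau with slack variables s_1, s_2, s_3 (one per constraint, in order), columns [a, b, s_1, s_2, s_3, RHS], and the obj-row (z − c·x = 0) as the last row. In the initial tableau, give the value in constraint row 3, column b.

5

Constraint 3 has coefficient 5 on b.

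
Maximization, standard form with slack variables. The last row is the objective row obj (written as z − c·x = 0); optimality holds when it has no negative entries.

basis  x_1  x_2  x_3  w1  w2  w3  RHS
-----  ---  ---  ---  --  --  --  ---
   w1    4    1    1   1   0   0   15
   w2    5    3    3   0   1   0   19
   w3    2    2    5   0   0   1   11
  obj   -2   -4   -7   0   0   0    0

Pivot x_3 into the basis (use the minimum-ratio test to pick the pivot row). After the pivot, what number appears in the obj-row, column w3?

7/5

Ratio test on column x_3 — row 1: 15/1 = 15; row 2: 19/3 = 19/3; row 3: 11/5 = 11/5. Minimum is 11/5 at row 3 (w3 leaves); pivot element 5.
Divide row 3 by 5; eliminate column x_3 from the other rows.
obj-row update in column w3: 0 − (-7)·(1/5) = 7/5.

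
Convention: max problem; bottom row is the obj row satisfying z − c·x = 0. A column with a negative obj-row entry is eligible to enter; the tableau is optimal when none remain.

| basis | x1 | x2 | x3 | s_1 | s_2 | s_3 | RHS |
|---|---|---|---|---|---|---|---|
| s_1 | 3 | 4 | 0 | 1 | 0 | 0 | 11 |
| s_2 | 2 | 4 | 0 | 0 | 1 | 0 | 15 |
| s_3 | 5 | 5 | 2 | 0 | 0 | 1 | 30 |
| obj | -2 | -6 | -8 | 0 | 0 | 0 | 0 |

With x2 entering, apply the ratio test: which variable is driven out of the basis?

Column x2 entries and ratios — s_1: 11/4 = 11/4; s_2: 15/4 = 15/4; s_3: 30/5 = 6.
Smallest ratio is 11/4 in the row of s_1, so s_1 leaves.

s_1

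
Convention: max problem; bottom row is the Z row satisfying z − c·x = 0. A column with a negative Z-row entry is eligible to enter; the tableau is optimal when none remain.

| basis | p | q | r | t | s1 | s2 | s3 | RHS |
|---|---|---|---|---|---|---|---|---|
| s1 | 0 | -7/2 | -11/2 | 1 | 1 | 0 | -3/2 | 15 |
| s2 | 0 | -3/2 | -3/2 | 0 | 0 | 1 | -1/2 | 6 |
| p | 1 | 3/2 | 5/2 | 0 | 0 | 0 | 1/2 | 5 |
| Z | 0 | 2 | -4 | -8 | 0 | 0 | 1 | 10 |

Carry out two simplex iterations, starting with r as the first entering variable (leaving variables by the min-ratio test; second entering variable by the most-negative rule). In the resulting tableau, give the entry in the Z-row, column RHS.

Ratio test on column r — row 1: entry -11/2 ≤ 0; row 2: entry -3/2 ≤ 0; row 3: 5/(5/2) = 2. Minimum is 2 at row 3 (p leaves); pivot element 5/2.
Divide row 3 by 5/2; eliminate column r from the other rows.
Second iteration: most negative Z-row entry is -8 in column t, so t enters.
Ratio test on column t — row 1: 26/1 = 26; row 2: entry 0 ≤ 0; row 3: entry 0 ≤ 0. Minimum is 26 at row 1 (s1 leaves); pivot element 1.
Divide row 1 by 1; eliminate column t from the other rows.
After both pivots, the entry at the Z-row, column RHS is 226.

226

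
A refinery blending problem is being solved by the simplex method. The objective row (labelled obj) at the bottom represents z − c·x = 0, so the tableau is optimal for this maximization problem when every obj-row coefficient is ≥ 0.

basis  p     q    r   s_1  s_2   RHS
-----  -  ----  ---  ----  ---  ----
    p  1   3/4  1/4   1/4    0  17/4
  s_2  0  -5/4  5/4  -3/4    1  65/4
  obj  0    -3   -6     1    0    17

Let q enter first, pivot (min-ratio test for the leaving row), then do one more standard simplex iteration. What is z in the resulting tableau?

104

Ratio test on column q — row 1: (17/4)/(3/4) = 17/3; row 2: entry -5/4 ≤ 0. Minimum is 17/3 at row 1 (p leaves); pivot element 3/4.
Pivot on row 1; the obj-row RHS becomes 17 − (-3)·(17/3) = 34.
Next entering variable (most negative obj-row entry -5): r.
Ratio test on column r — row 1: (17/3)/(1/3) = 17; row 2: (70/3)/(5/3) = 14. Minimum is 14 at row 2 (s_2 leaves); pivot element 5/3.
After the second pivot the obj-row RHS is 34 − (-5)·14 = 104.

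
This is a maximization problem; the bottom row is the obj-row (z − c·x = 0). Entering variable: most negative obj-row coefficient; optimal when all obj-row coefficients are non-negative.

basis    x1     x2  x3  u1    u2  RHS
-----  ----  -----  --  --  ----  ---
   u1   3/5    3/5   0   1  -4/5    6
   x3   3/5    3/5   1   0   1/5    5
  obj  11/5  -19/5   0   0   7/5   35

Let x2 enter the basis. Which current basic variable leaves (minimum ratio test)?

Column x2 entries and ratios — u1: 6/(3/5) = 10; x3: 5/(3/5) = 25/3.
Smallest ratio is 25/3 in the row of x3, so x3 leaves.

x3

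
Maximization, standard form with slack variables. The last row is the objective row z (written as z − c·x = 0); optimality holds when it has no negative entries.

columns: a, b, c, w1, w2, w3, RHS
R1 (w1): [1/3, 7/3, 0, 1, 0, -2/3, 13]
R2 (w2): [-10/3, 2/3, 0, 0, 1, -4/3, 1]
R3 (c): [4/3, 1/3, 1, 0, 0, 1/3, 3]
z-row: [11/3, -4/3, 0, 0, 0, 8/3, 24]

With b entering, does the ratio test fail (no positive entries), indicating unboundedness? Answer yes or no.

no

Column b has positive entries in row(s) 1, 2, 3, so the ratio test bounds it — not unbounded.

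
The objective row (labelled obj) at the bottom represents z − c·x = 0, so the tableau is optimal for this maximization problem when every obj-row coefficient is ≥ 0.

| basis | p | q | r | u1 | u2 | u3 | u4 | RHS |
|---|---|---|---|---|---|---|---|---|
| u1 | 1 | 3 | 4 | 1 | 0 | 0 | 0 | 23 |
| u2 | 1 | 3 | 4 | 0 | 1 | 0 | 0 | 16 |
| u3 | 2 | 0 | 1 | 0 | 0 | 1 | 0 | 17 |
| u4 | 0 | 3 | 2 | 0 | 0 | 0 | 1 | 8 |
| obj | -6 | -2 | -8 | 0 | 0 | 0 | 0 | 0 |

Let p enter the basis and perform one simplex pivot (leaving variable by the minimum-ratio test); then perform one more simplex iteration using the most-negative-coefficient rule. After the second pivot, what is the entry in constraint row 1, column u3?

Ratio test on column p — row 1: 23/1 = 23; row 2: 16/1 = 16; row 3: 17/2 = 17/2; row 4: entry 0 ≤ 0. Minimum is 17/2 at row 3 (u3 leaves); pivot element 2.
Divide row 3 by 2; eliminate column p from the other rows.
Second iteration: most negative obj-row entry is -5 in column r, so r enters.
Ratio test on column r — row 1: (29/2)/(7/2) = 29/7; row 2: (15/2)/(7/2) = 15/7; row 3: (17/2)/(1/2) = 17; row 4: 8/2 = 4. Minimum is 15/7 at row 2 (u2 leaves); pivot element 7/2.
Divide row 2 by 7/2; eliminate column r from the other rows.
After both pivots, the entry at constraint row 1, column u3 is 0.

0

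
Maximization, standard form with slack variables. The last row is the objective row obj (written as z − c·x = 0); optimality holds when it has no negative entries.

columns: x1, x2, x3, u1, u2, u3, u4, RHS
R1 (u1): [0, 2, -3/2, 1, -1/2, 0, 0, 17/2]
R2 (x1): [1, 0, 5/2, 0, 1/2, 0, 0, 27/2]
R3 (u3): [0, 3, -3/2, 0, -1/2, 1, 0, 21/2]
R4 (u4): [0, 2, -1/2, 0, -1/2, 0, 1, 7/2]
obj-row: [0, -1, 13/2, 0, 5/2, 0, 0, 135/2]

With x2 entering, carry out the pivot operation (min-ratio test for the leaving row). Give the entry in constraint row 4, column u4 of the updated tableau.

Ratio test on column x2 — row 1: (17/2)/2 = 17/4; row 2: entry 0 ≤ 0; row 3: (21/2)/3 = 7/2; row 4: (7/2)/2 = 7/4. Minimum is 7/4 at row 4 (u4 leaves); pivot element 2.
Divide row 4 by 2; eliminate column x2 from the other rows.
In the new row 4, the u4 entry is the old entry divided by the pivot: 1/2 = 1/2.

1/2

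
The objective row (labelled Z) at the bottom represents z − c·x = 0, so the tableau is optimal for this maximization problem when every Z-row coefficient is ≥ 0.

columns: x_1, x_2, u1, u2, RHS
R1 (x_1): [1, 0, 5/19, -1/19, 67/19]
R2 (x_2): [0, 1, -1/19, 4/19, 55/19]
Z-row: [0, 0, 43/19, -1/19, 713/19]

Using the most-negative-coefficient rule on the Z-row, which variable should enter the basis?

Negative Z-row entries: u2: -1/19.
The most negative is -1/19 in column u2, so u2 enters.

u2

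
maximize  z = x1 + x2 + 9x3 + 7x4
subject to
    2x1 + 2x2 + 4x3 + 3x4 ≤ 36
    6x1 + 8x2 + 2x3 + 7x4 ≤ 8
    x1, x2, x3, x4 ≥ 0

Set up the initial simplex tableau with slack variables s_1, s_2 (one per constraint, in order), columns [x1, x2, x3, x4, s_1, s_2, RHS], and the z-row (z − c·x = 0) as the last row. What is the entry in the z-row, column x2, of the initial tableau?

The z-row carries the negated objective coefficients: the x2 entry is -1.

-1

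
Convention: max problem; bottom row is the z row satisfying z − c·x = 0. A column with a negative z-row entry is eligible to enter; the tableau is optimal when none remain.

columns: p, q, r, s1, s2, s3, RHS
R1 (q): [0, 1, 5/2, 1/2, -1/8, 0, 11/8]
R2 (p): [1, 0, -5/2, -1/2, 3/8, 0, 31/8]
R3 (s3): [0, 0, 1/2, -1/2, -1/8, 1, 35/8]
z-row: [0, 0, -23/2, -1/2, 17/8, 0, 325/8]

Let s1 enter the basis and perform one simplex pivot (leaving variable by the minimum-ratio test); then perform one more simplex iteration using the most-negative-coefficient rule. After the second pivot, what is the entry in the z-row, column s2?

Ratio test on column s1 — row 1: (11/8)/(1/2) = 11/4; row 2: entry -1/2 ≤ 0; row 3: entry -1/2 ≤ 0. Minimum is 11/4 at row 1 (q leaves); pivot element 1/2.
Divide row 1 by 1/2; eliminate column s1 from the other rows.
Second iteration: most negative z-row entry is -9 in column r, so r enters.
Ratio test on column r — row 1: (11/4)/5 = 11/20; row 2: entry 0 ≤ 0; row 3: (23/4)/3 = 23/12. Minimum is 11/20 at row 1 (s1 leaves); pivot element 5.
Divide row 1 by 5; eliminate column r from the other rows.
After both pivots, the entry at the z-row, column s2 is 31/20.

31/20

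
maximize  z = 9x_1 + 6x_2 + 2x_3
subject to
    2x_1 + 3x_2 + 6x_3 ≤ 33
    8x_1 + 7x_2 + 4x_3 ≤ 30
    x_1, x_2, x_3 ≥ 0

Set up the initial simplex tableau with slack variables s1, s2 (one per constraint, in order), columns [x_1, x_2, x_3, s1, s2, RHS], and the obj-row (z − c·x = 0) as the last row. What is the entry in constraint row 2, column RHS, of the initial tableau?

The RHS of constraint 2 is b_2 = 30.

30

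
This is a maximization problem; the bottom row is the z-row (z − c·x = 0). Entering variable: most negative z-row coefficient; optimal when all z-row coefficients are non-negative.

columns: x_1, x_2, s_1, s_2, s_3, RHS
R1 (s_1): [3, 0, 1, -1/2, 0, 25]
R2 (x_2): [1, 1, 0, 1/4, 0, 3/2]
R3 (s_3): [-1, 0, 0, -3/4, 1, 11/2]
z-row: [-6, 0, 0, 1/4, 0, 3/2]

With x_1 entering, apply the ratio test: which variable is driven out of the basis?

Column x_1 entries and ratios — s_1: 25/3 = 25/3; x_2: (3/2)/1 = 3/2; s_3: -1 ≤ 0, skip.
Smallest ratio is 3/2 in the row of x_2, so x_2 leaves.

x_2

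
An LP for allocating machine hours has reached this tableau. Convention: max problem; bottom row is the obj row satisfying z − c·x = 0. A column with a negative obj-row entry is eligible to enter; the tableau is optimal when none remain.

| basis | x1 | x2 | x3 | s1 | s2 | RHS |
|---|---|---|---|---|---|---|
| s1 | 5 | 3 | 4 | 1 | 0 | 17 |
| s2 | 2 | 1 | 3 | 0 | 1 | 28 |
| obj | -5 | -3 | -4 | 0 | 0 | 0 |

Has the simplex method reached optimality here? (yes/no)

no

The obj-row has a negative entry -5 in column x1, so it is not optimal.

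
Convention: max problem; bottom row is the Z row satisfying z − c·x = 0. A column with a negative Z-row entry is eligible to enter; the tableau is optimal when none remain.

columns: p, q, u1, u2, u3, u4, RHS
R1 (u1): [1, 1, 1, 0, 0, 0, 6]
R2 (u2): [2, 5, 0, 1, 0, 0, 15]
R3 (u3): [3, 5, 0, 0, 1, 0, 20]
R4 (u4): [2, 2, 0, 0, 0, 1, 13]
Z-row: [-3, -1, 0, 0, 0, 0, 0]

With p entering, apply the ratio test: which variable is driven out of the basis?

Column p entries and ratios — u1: 6/1 = 6; u2: 15/2 = 15/2; u3: 20/3 = 20/3; u4: 13/2 = 13/2.
Smallest ratio is 6 in the row of u1, so u1 leaves.

u1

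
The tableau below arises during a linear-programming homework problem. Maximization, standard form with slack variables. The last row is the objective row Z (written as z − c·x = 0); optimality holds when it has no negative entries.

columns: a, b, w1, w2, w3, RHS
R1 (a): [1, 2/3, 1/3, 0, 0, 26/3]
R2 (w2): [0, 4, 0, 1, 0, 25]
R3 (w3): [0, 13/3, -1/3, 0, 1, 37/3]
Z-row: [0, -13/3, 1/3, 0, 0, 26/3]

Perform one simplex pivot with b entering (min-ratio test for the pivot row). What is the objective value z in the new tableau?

Ratio test on column b — row 1: (26/3)/(2/3) = 13; row 2: 25/4 = 25/4; row 3: (37/3)/(13/3) = 37/13. Minimum is 37/13 at row 3 (w3 leaves); pivot element 13/3.
Pivot on row 3; the Z-row RHS becomes 26/3 − (-13/3)·(37/13) = 21.

21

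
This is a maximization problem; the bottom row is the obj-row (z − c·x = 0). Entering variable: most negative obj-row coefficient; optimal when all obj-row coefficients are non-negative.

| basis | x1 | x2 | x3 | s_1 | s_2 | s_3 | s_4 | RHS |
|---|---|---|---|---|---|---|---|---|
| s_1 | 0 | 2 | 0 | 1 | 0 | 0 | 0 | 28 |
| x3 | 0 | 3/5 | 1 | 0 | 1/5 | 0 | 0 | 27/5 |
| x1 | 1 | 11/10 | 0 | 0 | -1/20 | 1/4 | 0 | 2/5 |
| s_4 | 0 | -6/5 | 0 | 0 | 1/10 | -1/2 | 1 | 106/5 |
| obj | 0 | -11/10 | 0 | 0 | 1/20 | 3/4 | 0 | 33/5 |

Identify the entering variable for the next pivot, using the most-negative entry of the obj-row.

Negative obj-row entries: x2: -11/10.
The most negative is -11/10 in column x2, so x2 enters.

x2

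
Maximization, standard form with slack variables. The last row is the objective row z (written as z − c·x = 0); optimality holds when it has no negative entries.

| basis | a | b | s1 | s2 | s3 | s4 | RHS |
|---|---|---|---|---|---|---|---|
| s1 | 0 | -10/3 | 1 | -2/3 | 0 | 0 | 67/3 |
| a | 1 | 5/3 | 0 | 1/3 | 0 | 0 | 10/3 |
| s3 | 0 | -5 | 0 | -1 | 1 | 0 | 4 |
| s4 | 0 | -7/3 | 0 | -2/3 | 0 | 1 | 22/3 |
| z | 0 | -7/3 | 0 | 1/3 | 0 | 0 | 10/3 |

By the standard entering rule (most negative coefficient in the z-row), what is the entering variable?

Negative z-row entries: b: -7/3.
The most negative is -7/3 in column b, so b enters.

b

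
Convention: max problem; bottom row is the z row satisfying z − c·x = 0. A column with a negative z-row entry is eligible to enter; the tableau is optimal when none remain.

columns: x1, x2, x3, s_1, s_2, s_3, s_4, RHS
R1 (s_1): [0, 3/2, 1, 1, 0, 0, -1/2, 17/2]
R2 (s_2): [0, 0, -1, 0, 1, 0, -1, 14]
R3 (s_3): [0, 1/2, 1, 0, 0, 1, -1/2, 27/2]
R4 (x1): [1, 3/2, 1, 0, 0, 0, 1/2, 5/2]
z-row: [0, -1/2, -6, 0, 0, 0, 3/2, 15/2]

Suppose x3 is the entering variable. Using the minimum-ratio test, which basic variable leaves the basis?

Column x3 entries and ratios — s_1: (17/2)/1 = 17/2; s_2: -1 ≤ 0, skip; s_3: (27/2)/1 = 27/2; x1: (5/2)/1 = 5/2.
Smallest ratio is 5/2 in the row of x1, so x1 leaves.

x1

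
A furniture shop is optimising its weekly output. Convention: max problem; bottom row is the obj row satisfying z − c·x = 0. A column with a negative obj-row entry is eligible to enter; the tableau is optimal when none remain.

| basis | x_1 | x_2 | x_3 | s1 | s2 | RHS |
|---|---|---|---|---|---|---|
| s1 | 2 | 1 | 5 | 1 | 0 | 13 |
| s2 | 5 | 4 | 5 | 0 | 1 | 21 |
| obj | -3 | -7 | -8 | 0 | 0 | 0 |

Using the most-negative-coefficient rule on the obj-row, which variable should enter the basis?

Negative obj-row entries: x_1: -3, x_2: -7, x_3: -8.
The most negative is -8 in column x_3, so x_3 enters.

x_3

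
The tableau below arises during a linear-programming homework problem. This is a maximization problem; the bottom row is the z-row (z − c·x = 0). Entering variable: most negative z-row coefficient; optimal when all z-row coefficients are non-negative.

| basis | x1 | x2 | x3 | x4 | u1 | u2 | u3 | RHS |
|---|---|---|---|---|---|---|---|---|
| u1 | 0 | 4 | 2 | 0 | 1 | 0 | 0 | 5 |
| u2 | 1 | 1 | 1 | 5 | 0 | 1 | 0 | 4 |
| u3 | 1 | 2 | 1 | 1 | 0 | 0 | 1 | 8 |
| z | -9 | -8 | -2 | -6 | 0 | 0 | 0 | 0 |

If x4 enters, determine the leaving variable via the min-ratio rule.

u2

Column x4 entries and ratios — u1: 0 ≤ 0, skip; u2: 4/5 = 4/5; u3: 8/1 = 8.
Smallest ratio is 4/5 in the row of u2, so u2 leaves.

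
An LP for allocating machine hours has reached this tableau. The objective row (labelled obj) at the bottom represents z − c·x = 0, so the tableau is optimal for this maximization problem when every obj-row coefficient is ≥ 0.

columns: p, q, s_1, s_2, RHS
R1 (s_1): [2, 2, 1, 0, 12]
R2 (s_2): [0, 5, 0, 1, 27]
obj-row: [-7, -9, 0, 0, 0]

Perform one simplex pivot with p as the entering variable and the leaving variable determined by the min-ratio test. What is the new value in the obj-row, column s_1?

Ratio test on column p — row 1: 12/2 = 6; row 2: entry 0 ≤ 0. Minimum is 6 at row 1 (s_1 leaves); pivot element 2.
Divide row 1 by 2; eliminate column p from the other rows.
obj-row update in column s_1: 0 − (-7)·(1/2) = 7/2.

7/2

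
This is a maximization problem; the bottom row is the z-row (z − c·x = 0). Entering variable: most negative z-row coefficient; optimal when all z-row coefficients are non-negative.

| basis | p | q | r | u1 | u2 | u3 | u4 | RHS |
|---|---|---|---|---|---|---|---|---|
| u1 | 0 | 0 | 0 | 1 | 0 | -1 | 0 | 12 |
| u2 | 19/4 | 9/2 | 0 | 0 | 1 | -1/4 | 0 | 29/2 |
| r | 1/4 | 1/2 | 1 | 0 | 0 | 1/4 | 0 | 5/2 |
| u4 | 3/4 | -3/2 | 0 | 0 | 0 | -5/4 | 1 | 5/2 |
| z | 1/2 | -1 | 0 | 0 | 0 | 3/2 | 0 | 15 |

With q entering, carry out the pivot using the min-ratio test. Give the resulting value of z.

164/9

Ratio test on column q — row 1: entry 0 ≤ 0; row 2: (29/2)/(9/2) = 29/9; row 3: (5/2)/(1/2) = 5; row 4: entry -3/2 ≤ 0. Minimum is 29/9 at row 2 (u2 leaves); pivot element 9/2.
Pivot on row 2; the z-row RHS becomes 15 − (-1)·(29/9) = 164/9.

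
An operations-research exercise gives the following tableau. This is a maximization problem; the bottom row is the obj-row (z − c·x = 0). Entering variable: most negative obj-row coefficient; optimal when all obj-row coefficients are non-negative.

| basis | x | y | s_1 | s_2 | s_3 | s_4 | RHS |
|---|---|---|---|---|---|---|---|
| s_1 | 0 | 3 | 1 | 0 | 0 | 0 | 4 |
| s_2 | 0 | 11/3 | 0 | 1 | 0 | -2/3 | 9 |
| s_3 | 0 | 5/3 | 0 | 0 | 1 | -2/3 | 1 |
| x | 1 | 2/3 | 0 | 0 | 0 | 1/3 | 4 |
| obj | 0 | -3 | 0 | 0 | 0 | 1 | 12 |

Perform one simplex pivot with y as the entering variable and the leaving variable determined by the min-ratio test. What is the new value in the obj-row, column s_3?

9/5

Ratio test on column y — row 1: 4/3 = 4/3; row 2: 9/(11/3) = 27/11; row 3: 1/(5/3) = 3/5; row 4: 4/(2/3) = 6. Minimum is 3/5 at row 3 (s_3 leaves); pivot element 5/3.
Divide row 3 by 5/3; eliminate column y from the other rows.
obj-row update in column s_3: 0 − (-3)·(3/5) = 9/5.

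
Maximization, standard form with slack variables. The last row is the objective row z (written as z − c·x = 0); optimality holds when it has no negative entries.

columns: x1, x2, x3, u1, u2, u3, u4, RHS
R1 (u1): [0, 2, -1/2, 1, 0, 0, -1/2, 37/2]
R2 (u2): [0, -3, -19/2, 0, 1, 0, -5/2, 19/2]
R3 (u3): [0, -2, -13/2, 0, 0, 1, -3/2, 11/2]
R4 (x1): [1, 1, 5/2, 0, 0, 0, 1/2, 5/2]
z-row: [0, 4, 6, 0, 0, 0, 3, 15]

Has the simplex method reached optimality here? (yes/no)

Every z-row coefficient is ≥ 0, so the tableau is optimal.

yes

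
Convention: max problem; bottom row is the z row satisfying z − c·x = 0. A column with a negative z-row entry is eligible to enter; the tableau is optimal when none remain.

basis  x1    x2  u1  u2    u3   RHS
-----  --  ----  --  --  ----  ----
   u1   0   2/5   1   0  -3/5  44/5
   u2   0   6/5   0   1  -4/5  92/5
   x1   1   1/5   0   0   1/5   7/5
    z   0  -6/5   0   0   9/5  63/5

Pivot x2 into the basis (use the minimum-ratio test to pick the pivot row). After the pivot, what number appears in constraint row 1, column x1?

Ratio test on column x2 — row 1: (44/5)/(2/5) = 22; row 2: (92/5)/(6/5) = 46/3; row 3: (7/5)/(1/5) = 7. Minimum is 7 at row 3 (x1 leaves); pivot element 1/5.
Divide row 3 by 1/5; eliminate column x2 from the other rows.
Row 1 update in column x1: 0 − (2/5)·5 = -2.

-2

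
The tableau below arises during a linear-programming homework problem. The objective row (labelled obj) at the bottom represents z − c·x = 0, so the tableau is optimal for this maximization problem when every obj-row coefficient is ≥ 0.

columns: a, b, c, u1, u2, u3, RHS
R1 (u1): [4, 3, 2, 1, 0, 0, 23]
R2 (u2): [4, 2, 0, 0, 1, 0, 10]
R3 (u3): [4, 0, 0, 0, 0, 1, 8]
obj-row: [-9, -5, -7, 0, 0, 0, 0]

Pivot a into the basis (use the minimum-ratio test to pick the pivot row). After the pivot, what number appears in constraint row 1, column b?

3

Ratio test on column a — row 1: 23/4 = 23/4; row 2: 10/4 = 5/2; row 3: 8/4 = 2. Minimum is 2 at row 3 (u3 leaves); pivot element 4.
Divide row 3 by 4; eliminate column a from the other rows.
Row 1 update in column b: 3 − 4·0 = 3.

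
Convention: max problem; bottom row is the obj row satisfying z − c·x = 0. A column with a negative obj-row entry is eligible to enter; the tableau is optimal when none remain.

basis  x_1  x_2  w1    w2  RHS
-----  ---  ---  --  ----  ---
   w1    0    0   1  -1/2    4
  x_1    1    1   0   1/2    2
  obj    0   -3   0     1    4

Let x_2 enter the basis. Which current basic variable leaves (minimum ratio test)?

Column x_2 entries and ratios — w1: 0 ≤ 0, skip; x_1: 2/1 = 2.
Smallest ratio is 2 in the row of x_1, so x_1 leaves.

x_1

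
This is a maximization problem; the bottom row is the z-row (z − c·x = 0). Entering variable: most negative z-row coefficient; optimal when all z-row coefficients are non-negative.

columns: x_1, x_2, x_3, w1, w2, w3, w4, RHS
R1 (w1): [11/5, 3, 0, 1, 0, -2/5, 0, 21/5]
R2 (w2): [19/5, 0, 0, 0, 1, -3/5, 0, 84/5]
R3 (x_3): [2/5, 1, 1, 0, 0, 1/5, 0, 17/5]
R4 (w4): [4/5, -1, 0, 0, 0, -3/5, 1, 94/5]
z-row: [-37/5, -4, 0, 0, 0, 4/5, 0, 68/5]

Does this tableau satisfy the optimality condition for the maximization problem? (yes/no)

no

The z-row has a negative entry -37/5 in column x_1, so it is not optimal.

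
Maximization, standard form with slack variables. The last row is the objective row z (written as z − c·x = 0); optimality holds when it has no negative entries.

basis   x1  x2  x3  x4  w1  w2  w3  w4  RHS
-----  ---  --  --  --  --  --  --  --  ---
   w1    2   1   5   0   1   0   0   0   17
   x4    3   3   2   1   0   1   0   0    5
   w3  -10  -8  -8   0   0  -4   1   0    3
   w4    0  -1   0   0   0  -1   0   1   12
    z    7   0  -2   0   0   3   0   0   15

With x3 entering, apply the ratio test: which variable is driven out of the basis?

x4

Column x3 entries and ratios — w1: 17/5 = 17/5; x4: 5/2 = 5/2; w3: -8 ≤ 0, skip; w4: 0 ≤ 0, skip.
Smallest ratio is 5/2 in the row of x4, so x4 leaves.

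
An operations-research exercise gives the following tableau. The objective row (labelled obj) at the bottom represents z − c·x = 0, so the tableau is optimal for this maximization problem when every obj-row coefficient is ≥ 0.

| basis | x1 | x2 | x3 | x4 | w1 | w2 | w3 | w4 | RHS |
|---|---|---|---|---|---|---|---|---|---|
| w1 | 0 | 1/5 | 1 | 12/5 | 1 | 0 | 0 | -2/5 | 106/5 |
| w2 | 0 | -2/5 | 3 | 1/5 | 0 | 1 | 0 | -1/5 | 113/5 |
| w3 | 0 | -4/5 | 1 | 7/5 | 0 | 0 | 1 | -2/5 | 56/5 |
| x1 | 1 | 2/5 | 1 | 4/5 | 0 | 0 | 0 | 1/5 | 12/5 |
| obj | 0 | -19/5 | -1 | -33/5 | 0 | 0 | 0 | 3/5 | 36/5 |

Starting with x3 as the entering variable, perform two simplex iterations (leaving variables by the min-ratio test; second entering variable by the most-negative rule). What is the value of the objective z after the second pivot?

Ratio test on column x3 — row 1: (106/5)/1 = 106/5; row 2: (113/5)/3 = 113/15; row 3: (56/5)/1 = 56/5; row 4: (12/5)/1 = 12/5. Minimum is 12/5 at row 4 (x1 leaves); pivot element 1.
Pivot on row 4; the obj-row RHS becomes 36/5 − (-1)·(12/5) = 48/5.
Next entering variable (most negative obj-row entry -29/5): x4.
Ratio test on column x4 — row 1: (94/5)/(8/5) = 47/4; row 2: entry -11/5 ≤ 0; row 3: (44/5)/(3/5) = 44/3; row 4: (12/5)/(4/5) = 3. Minimum is 3 at row 4 (x3 leaves); pivot element 4/5.
After the second pivot the obj-row RHS is 48/5 − (-29/5)·3 = 27.

27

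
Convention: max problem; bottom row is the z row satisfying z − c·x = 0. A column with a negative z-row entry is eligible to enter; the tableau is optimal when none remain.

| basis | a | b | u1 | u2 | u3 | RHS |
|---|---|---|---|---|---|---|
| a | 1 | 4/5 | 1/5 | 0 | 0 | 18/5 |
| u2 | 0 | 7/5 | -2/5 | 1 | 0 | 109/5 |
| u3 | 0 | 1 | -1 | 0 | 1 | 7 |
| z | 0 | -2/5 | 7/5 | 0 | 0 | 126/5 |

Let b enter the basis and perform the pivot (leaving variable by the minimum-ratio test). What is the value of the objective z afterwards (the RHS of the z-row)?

27

Ratio test on column b — row 1: (18/5)/(4/5) = 9/2; row 2: (109/5)/(7/5) = 109/7; row 3: 7/1 = 7. Minimum is 9/2 at row 1 (a leaves); pivot element 4/5.
Pivot on row 1; the z-row RHS becomes 126/5 − (-2/5)·(9/2) = 27.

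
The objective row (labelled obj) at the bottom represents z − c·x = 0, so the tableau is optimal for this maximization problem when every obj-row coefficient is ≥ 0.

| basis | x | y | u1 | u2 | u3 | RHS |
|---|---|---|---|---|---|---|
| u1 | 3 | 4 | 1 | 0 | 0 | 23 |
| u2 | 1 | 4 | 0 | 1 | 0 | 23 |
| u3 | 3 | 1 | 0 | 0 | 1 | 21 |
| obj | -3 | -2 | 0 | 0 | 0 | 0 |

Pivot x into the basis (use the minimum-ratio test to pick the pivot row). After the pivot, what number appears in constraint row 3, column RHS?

7

Ratio test on column x — row 1: 23/3 = 23/3; row 2: 23/1 = 23; row 3: 21/3 = 7. Minimum is 7 at row 3 (u3 leaves); pivot element 3.
Divide row 3 by 3; eliminate column x from the other rows.
In the new row 3, the RHS entry is the old entry divided by the pivot: 21/3 = 7.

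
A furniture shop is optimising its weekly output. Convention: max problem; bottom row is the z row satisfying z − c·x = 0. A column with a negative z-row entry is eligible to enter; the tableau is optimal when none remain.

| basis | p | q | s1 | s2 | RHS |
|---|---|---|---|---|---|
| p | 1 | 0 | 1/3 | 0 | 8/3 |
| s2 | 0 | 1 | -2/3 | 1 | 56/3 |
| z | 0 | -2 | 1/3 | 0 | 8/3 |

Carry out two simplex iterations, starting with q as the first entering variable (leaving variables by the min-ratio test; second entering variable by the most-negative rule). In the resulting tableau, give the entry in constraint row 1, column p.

Ratio test on column q — row 1: entry 0 ≤ 0; row 2: (56/3)/1 = 56/3. Minimum is 56/3 at row 2 (s2 leaves); pivot element 1.
Divide row 2 by 1; eliminate column q from the other rows.
Second iteration: most negative z-row entry is -1 in column s1, so s1 enters.
Ratio test on column s1 — row 1: (8/3)/(1/3) = 8; row 2: entry -2/3 ≤ 0. Minimum is 8 at row 1 (p leaves); pivot element 1/3.
Divide row 1 by 1/3; eliminate column s1 from the other rows.
After both pivots, the entry at constraint row 1, column p is 3.

3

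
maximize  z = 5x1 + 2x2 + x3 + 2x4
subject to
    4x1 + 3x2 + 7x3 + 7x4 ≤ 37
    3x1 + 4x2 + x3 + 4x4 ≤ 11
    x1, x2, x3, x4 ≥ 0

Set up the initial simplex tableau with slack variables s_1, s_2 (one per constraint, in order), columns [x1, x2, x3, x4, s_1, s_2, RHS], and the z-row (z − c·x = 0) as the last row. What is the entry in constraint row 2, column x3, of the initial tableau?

Constraint 2 has coefficient 1 on x3.

1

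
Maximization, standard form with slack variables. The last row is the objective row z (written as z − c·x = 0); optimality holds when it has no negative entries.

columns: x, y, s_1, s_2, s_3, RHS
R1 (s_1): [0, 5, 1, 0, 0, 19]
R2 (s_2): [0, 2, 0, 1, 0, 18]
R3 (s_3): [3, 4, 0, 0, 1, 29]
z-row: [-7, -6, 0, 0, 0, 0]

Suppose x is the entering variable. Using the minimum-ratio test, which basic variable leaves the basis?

Column x entries and ratios — s_1: 0 ≤ 0, skip; s_2: 0 ≤ 0, skip; s_3: 29/3 = 29/3.
Smallest ratio is 29/3 in the row of s_3, so s_3 leaves.

s_3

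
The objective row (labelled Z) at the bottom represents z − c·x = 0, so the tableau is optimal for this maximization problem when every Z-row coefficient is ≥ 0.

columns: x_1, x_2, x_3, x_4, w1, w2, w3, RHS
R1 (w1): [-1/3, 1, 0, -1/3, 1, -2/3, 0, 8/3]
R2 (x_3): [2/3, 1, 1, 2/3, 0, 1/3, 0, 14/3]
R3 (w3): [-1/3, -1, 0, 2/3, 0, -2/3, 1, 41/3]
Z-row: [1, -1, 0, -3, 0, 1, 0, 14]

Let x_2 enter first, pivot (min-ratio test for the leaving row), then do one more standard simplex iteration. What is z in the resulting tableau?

Ratio test on column x_2 — row 1: (8/3)/1 = 8/3; row 2: (14/3)/1 = 14/3; row 3: entry -1 ≤ 0. Minimum is 8/3 at row 1 (w1 leaves); pivot element 1.
Pivot on row 1; the Z-row RHS becomes 14 − (-1)·(8/3) = 50/3.
Next entering variable (most negative Z-row entry -10/3): x_4.
Ratio test on column x_4 — row 1: entry -1/3 ≤ 0; row 2: 2/1 = 2; row 3: (49/3)/(1/3) = 49. Minimum is 2 at row 2 (x_3 leaves); pivot element 1.
After the second pivot the Z-row RHS is 50/3 − (-10/3)·2 = 70/3.

70/3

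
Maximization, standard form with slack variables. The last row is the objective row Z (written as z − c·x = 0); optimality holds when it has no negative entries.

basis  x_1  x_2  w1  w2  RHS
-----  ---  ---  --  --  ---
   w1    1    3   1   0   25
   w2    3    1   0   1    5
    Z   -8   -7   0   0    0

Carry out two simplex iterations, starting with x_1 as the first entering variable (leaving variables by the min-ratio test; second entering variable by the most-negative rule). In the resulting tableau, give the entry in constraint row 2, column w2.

Ratio test on column x_1 — row 1: 25/1 = 25; row 2: 5/3 = 5/3. Minimum is 5/3 at row 2 (w2 leaves); pivot element 3.
Divide row 2 by 3; eliminate column x_1 from the other rows.
Second iteration: most negative Z-row entry is -13/3 in column x_2, so x_2 enters.
Ratio test on column x_2 — row 1: (70/3)/(8/3) = 35/4; row 2: (5/3)/(1/3) = 5. Minimum is 5 at row 2 (x_1 leaves); pivot element 1/3.
Divide row 2 by 1/3; eliminate column x_2 from the other rows.
After both pivots, the entry at constraint row 2, column w2 is 1.

1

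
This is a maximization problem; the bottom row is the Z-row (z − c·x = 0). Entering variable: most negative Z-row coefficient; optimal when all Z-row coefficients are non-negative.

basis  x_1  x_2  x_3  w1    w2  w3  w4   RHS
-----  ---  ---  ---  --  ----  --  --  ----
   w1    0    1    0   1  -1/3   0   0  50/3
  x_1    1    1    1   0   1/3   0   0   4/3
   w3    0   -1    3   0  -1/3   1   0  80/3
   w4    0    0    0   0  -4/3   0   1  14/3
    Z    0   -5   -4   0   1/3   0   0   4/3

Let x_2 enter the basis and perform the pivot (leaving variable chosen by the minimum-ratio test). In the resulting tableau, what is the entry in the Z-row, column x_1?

Ratio test on column x_2 — row 1: (50/3)/1 = 50/3; row 2: (4/3)/1 = 4/3; row 3: entry -1 ≤ 0; row 4: entry 0 ≤ 0. Minimum is 4/3 at row 2 (x_1 leaves); pivot element 1.
Divide row 2 by 1; eliminate column x_2 from the other rows.
Z-row update in column x_1: 0 − (-5)·1 = 5.

5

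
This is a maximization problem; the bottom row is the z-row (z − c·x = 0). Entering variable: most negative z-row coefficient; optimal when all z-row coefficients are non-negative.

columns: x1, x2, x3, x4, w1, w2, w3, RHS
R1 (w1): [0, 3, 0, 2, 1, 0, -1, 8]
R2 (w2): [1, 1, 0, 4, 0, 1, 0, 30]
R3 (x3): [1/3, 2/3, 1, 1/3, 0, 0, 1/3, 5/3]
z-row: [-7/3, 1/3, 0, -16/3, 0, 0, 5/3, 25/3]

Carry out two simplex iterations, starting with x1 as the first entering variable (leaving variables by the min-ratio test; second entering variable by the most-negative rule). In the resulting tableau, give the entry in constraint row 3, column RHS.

1

Ratio test on column x1 — row 1: entry 0 ≤ 0; row 2: 30/1 = 30; row 3: (5/3)/(1/3) = 5. Minimum is 5 at row 3 (x3 leaves); pivot element 1/3.
Divide row 3 by 1/3; eliminate column x1 from the other rows.
Second iteration: most negative z-row entry is -3 in column x4, so x4 enters.
Ratio test on column x4 — row 1: 8/2 = 4; row 2: 25/3 = 25/3; row 3: 5/1 = 5. Minimum is 4 at row 1 (w1 leaves); pivot element 2.
Divide row 1 by 2; eliminate column x4 from the other rows.
After both pivots, the entry at constraint row 3, column RHS is 1.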